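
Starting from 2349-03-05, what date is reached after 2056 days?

+365 (one year) → Mar 5, 2350 (1691 left).
+365 (one year) → Mar 5, 2351 (1326 left).
+366 (one year; includes Feb 29, 2352) → Mar 5, 2352 (960 left).
+365 (one year) → Mar 5, 2353 (595 left).
+365 (one year) → Mar 5, 2354 (230 left).
Mar has 31 days: +27 → Apr 1, 2354 (203 left).
Apr has 30 days: +30 → May 1, 2354 (173 left).
May has 31 days: +31 → Jun 1, 2354 (142 left).
Jun has 30 days: +30 → Jul 1, 2354 (112 left).
Jul has 31 days: +31 → Aug 1, 2354 (81 left).
Aug has 31 days: +31 → Sep 1, 2354 (50 left).
Sep has 30 days: +30 → Oct 1, 2354 (20 left).
+20 → Oct 21, 2354.

October 21, 2354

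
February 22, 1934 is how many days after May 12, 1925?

3208

May 12, 1925 → May 12, 1926: 365 days.
May 12, 1926 → May 12, 1927: 365 days.
May 12, 1927 → May 12, 1928: 366 days (Feb 29, 1928 is in that span).
May 12, 1928 → May 12, 1929: 365 days.
May 12, 1929 → May 12, 1930: 365 days.
May 12, 1930 → May 12, 1931: 365 days.
May 12, 1931 → May 12, 1932: 366 days (Feb 29, 1932 is in that span).
May 12, 1932 → May 12, 1933: 365 days.
May 12, 1933 → Jun 12, 1933: 31 days (May has 31).
Jun 12, 1933 → Jul 12, 1933: 30 days (June has 30).
Jul 12, 1933 → Aug 12, 1933: 31 days (July has 31).
Aug 12, 1933 → Sep 12, 1933: 31 days (August has 31).
Sep 12, 1933 → Oct 12, 1933: 30 days (September has 30).
Oct 12, 1933 → Nov 12, 1933: 31 days (October has 31).
Nov 12, 1933 → Dec 12, 1933: 30 days (November has 30).
Dec 12, 1933 → Jan 12, 1934: 31 days (December has 31).
Jan 12, 1934 → Feb 12, 1934: 31 days (January has 31).
Feb 12, 1934 → Feb 22, 1934: 10 days.
Total: 3208 days.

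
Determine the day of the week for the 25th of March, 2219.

Thursday

Doomsday rule: the anchor day for the 2200s is Friday. For year 19: 19÷12 = 1 r 7, and 7÷4 = 1, so 1+7+1 = 9.
Friday + 9 ≡ Sunday — that's 2219's doomsday.
In March the doomsday date is Mar 14.
Mar 25 is 11 days after Mar 14; 11 mod 7 = 4, so Sunday + 4 = Thursday.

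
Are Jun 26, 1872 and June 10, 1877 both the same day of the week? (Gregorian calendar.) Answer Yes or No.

No

From Jun 26, 1872 to Jun 10, 1877 is 1810 days.
1810 mod 7 = 4, so they are different weekdays.
(Jun 26, 1872 is a Wednesday; Jun 10, 1877 is a Sunday.)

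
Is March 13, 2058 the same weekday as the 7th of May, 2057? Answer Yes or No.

From May 7, 2057 to Mar 13, 2058 is 310 days.
310 mod 7 = 2, so they are different weekdays.
(May 7, 2057 is a Monday; Mar 13, 2058 is a Wednesday.)

No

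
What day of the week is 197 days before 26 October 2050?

Tuesday

First find the weekday of Oct 26, 2050. Doomsday rule: the anchor day for the 2000s is Tuesday. For year 50: 50÷12 = 4 r 2, and 2÷4 = 0, so 4+2+0 = 6.
Tuesday + 6 ≡ Monday — that's 2050's doomsday.
In October the doomsday date is Oct 10.
Oct 26 is 16 days after Oct 10; 16 mod 7 = 2, so Monday + 2 = Wednesday.
197 mod 7 = 1, so 197 days before a Wednesday is Wednesday − 1 = Tuesday.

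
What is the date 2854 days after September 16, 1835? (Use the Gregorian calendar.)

+366 (one year; includes Feb 29, 1836) → Sep 16, 1836 (2488 left).
+365 (one year) → Sep 16, 1837 (2123 left).
+365 (one year) → Sep 16, 1838 (1758 left).
+365 (one year) → Sep 16, 1839 (1393 left).
+366 (one year; includes Feb 29, 1840) → Sep 16, 1840 (1027 left).
+365 (one year) → Sep 16, 1841 (662 left).
+365 (one year) → Sep 16, 1842 (297 left).
Sep has 30 days: +15 → Oct 1, 1842 (282 left).
Oct has 31 days: +31 → Nov 1, 1842 (251 left).
Nov has 30 days: +30 → Dec 1, 1842 (221 left).
Dec has 31 days: +31 → Jan 1, 1843 (190 left).
Jan has 31 days: +31 → Feb 1, 1843 (159 left).
Feb has 28 days: +28 → Mar 1, 1843 (131 left).
Mar has 31 days: +31 → Apr 1, 1843 (100 left).
Apr has 30 days: +30 → May 1, 1843 (70 left).
May has 31 days: +31 → Jun 1, 1843 (39 left).
Jun has 30 days: +30 → Jul 1, 1843 (9 left).
+9 → Jul 10, 1843.

July 10, 1843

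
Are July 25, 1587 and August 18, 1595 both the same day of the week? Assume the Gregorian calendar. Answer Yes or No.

From Jul 25, 1587 to Aug 18, 1595 is 2946 days.
2946 mod 7 = 6, so they are different weekdays.
(Jul 25, 1587 is a Saturday; Aug 18, 1595 is a Friday.)

No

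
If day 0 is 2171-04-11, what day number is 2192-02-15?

Apr 11, 2171 → Apr 11, 2172: 366 days (Feb 29, 2172 is in that span).
Apr 11, 2172 → Apr 11, 2173: 365 days.
Apr 11, 2173 → Apr 11, 2174: 365 days.
Apr 11, 2174 → Apr 11, 2175: 365 days.
Apr 11, 2175 → Apr 11, 2176: 366 days (Feb 29, 2176 is in that span).
Apr 11, 2176 → Apr 11, 2177: 365 days.
Apr 11, 2177 → Apr 11, 2178: 365 days.
Apr 11, 2178 → Apr 11, 2179: 365 days.
Apr 11, 2179 → Apr 11, 2180: 366 days (Feb 29, 2180 is in that span).
Apr 11, 2180 → Apr 11, 2181: 365 days.
Apr 11, 2181 → Apr 11, 2182: 365 days.
Apr 11, 2182 → Apr 11, 2183: 365 days.
Apr 11, 2183 → Apr 11, 2184: 366 days (Feb 29, 2184 is in that span).
Apr 11, 2184 → Apr 11, 2185: 365 days.
Apr 11, 2185 → Apr 11, 2186: 365 days.
Apr 11, 2186 → Apr 11, 2187: 365 days.
Apr 11, 2187 → Apr 11, 2188: 366 days (Feb 29, 2188 is in that span).
Apr 11, 2188 → Apr 11, 2189: 365 days.
Apr 11, 2189 → Apr 11, 2190: 365 days.
Apr 11, 2190 → Apr 11, 2191: 365 days.
Apr 11, 2191 → May 11, 2191: 30 days (April has 30).
May 11, 2191 → Jun 11, 2191: 31 days (May has 31).
Jun 11, 2191 → Jul 11, 2191: 30 days (June has 30).
Jul 11, 2191 → Aug 11, 2191: 31 days (July has 31).
Aug 11, 2191 → Sep 11, 2191: 31 days (August has 31).
Sep 11, 2191 → Oct 11, 2191: 30 days (September has 30).
Oct 11, 2191 → Nov 11, 2191: 31 days (October has 31).
Nov 11, 2191 → Dec 11, 2191: 30 days (November has 30).
Dec 11, 2191 → Jan 11, 2192: 31 days (December has 31).
Jan 11, 2192 → Feb 11, 2192: 31 days (January has 31).
Feb 11, 2192 → Feb 15, 2192: 4 days.
Total: 7615 days.

7615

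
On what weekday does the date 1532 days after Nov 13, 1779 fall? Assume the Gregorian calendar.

Friday

First find the weekday of Nov 13, 1779. Doomsday rule: the anchor day for the 1700s is Sunday. For year 79: 79÷12 = 6 r 7, and 7÷4 = 1, so 6+7+1 = 14.
Sunday + 14 ≡ Sunday — that's 1779's doomsday.
In November the doomsday date is Nov 7.
Nov 13 is 6 days after Nov 7; 6 mod 7 = 6, so Sunday + 6 = Saturday.
1532 mod 7 = 6, so 1532 days after a Saturday is Saturday + 6 = Friday.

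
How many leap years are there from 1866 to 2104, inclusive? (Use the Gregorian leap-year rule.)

Multiples of 4 in [1866,2104]: 60.
Of those, multiples of 100: 3 (not leap unless ÷400).
Multiples of 400: 1.
Leap years = 60 − 3 + 1 = 58.

58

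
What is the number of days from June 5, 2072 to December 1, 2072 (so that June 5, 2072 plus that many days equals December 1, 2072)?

Jun 5, 2072 → Jul 5, 2072: 30 days (June has 30).
Jul 5, 2072 → Aug 5, 2072: 31 days (July has 31).
Aug 5, 2072 → Sep 5, 2072: 31 days (August has 31).
Sep 5, 2072 → Oct 5, 2072: 30 days (September has 30).
Oct 5, 2072 → Nov 5, 2072: 31 days (October has 31).
Nov 5, 2072 → Dec 1, 2072: 26 days.
Total: 179 days.

179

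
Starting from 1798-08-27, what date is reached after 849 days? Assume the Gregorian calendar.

December 24, 1800

+365 (one year) → Aug 27, 1799 (484 left).
+365 (one year) → Aug 27, 1800 (119 left).
Aug has 31 days: +5 → Sep 1, 1800 (114 left).
Sep has 30 days: +30 → Oct 1, 1800 (84 left).
Oct has 31 days: +31 → Nov 1, 1800 (53 left).
Nov has 30 days: +30 → Dec 1, 1800 (23 left).
+23 → Dec 24, 1800.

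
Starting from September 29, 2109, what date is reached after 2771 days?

May 1, 2117

+365 (one year) → Sep 29, 2110 (2406 left).
+365 (one year) → Sep 29, 2111 (2041 left).
+366 (one year; includes Feb 29, 2112) → Sep 29, 2112 (1675 left).
+365 (one year) → Sep 29, 2113 (1310 left).
+365 (one year) → Sep 29, 2114 (945 left).
+365 (one year) → Sep 29, 2115 (580 left).
+366 (one year; includes Feb 29, 2116) → Sep 29, 2116 (214 left).
Sep has 30 days: +2 → Oct 1, 2116 (212 left).
Oct has 31 days: +31 → Nov 1, 2116 (181 left).
Nov has 30 days: +30 → Dec 1, 2116 (151 left).
Dec has 31 days: +31 → Jan 1, 2117 (120 left).
Jan has 31 days: +31 → Feb 1, 2117 (89 left).
Feb has 28 days: +28 → Mar 1, 2117 (61 left).
Mar has 31 days: +31 → Apr 1, 2117 (30 left).
Apr has 30 days: +30 → May 1, 2117 (0 left).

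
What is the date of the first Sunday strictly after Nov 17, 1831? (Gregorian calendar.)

Nov 17, 1831 is a Thursday.
From Thursday to the next Sunday is 3 days.
Nov 17, 1831 + 3 = Nov 20, 1831.

November 20, 1831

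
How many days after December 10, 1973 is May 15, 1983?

3443

Dec 10, 1973 → Dec 10, 1974: 365 days.
Dec 10, 1974 → Dec 10, 1975: 365 days.
Dec 10, 1975 → Dec 10, 1976: 366 days (Feb 29, 1976 is in that span).
Dec 10, 1976 → Dec 10, 1977: 365 days.
Dec 10, 1977 → Dec 10, 1978: 365 days.
Dec 10, 1978 → Dec 10, 1979: 365 days.
Dec 10, 1979 → Dec 10, 1980: 366 days (Feb 29, 1980 is in that span).
Dec 10, 1980 → Dec 10, 1981: 365 days.
Dec 10, 1981 → Dec 10, 1982: 365 days.
Dec 10, 1982 → Jan 10, 1983: 31 days (December has 31).
Jan 10, 1983 → Feb 10, 1983: 31 days (January has 31).
Feb 10, 1983 → Mar 10, 1983: 28 days (February has 28).
Mar 10, 1983 → Apr 10, 1983: 31 days (March has 31).
Apr 10, 1983 → May 10, 1983: 30 days (April has 30).
May 10, 1983 → May 15, 1983: 5 days.
Total: 3443 days.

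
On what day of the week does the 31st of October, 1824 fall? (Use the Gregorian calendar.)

Sunday

Doomsday rule: the anchor day for the 1800s is Friday. For year 24: 24÷12 = 2 r 0, and 0÷4 = 0, so 2+0+0 = 2.
Friday + 2 ≡ Sunday — that's 1824's doomsday.
In October the doomsday date is Oct 10.
Oct 31 is 21 days after Oct 10; 21 mod 7 = 0, so Sunday + 0 = Sunday.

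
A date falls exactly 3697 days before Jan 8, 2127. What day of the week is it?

First find the weekday of Jan 8, 2127. Doomsday rule: the anchor day for the 2100s is Sunday. For year 27: 27÷12 = 2 r 3, and 3÷4 = 0, so 2+3+0 = 5.
Sunday + 5 ≡ Friday — that's 2127's doomsday.
In January the doomsday date is Jan 3 (2127 is not a leap year).
Jan 8 is 5 days after Jan 3; 5 mod 7 = 5, so Friday + 5 = Wednesday.
3697 mod 7 = 1, so 3697 days before a Wednesday is Wednesday − 1 = Tuesday.

Tuesday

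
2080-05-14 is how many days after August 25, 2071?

Aug 25, 2071 → Aug 25, 2072: 366 days (Feb 29, 2072 is in that span).
Aug 25, 2072 → Aug 25, 2073: 365 days.
Aug 25, 2073 → Aug 25, 2074: 365 days.
Aug 25, 2074 → Aug 25, 2075: 365 days.
Aug 25, 2075 → Aug 25, 2076: 366 days (Feb 29, 2076 is in that span).
Aug 25, 2076 → Aug 25, 2077: 365 days.
Aug 25, 2077 → Aug 25, 2078: 365 days.
Aug 25, 2078 → Aug 25, 2079: 365 days.
Aug 25, 2079 → Sep 25, 2079: 31 days (August has 31).
Sep 25, 2079 → Oct 25, 2079: 30 days (September has 30).
Oct 25, 2079 → Nov 25, 2079: 31 days (October has 31).
Nov 25, 2079 → Dec 25, 2079: 30 days (November has 30).
Dec 25, 2079 → Jan 25, 2080: 31 days (December has 31).
Jan 25, 2080 → Feb 25, 2080: 31 days (January has 31).
Feb 25, 2080 → Mar 25, 2080: 29 days (February has 29).
Mar 25, 2080 → Apr 25, 2080: 31 days (March has 31).
Apr 25, 2080 → May 14, 2080: 19 days.
Total: 3185 days.

3185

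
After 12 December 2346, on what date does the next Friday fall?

December 13, 2346

Dec 12, 2346 is a Thursday.
From Thursday to the next Friday is 1 day.
Dec 12, 2346 + 1 = Dec 13, 2346.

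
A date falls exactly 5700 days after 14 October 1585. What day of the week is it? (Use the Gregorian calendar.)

Wednesday

First find the weekday of Oct 14, 1585. Doomsday rule: the anchor day for the 1500s is Wednesday. For year 85: 85÷12 = 7 r 1, and 1÷4 = 0, so 7+1+0 = 8.
Wednesday + 8 ≡ Thursday — that's 1585's doomsday.
In October the doomsday date is Oct 10.
Oct 14 is 4 days after Oct 10; 4 mod 7 = 4, so Thursday + 4 = Monday.
5700 mod 7 = 2, so 5700 days after a Monday is Monday + 2 = Wednesday.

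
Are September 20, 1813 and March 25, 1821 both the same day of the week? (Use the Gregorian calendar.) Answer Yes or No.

From Sep 20, 1813 to Mar 25, 1821 is 2743 days.
2743 mod 7 = 6, so they are different weekdays.
(Sep 20, 1813 is a Monday; Mar 25, 1821 is a Sunday.)

No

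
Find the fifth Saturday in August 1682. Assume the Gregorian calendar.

August 1, 1682 is a Saturday.
The first Saturday is therefore August 1 (same day).
The fifth Saturday is 1 + 4×7 = August 29.

August 29, 1682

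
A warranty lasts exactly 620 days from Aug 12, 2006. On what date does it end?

+365 (one year) → Aug 12, 2007 (255 left).
Aug has 31 days: +20 → Sep 1, 2007 (235 left).
Sep has 30 days: +30 → Oct 1, 2007 (205 left).
Oct has 31 days: +31 → Nov 1, 2007 (174 left).
Nov has 30 days: +30 → Dec 1, 2007 (144 left).
Dec has 31 days: +31 → Jan 1, 2008 (113 left).
Jan has 31 days: +31 → Feb 1, 2008 (82 left).
Feb has 29 days: +29 → Mar 1, 2008 (53 left).
Mar has 31 days: +31 → Apr 1, 2008 (22 left).
+22 → Apr 23, 2008.

April 23, 2008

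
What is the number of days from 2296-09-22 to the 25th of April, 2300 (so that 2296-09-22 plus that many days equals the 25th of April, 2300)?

1310

Sep 22, 2296 → Sep 22, 2297: 365 days.
Sep 22, 2297 → Sep 22, 2298: 365 days.
Sep 22, 2298 → Sep 22, 2299: 365 days.
Sep 22, 2299 → Oct 22, 2299: 30 days (September has 30).
Oct 22, 2299 → Nov 22, 2299: 31 days (October has 31).
Nov 22, 2299 → Dec 22, 2299: 30 days (November has 30).
Dec 22, 2299 → Jan 22, 2300: 31 days (December has 31).
Jan 22, 2300 → Feb 22, 2300: 31 days (January has 31).
Feb 22, 2300 → Mar 22, 2300: 28 days (February has 28).
Mar 22, 2300 → Apr 22, 2300: 31 days (March has 31).
Apr 22, 2300 → Apr 25, 2300: 3 days.
Total: 1310 days.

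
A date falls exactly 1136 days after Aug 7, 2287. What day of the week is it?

Tuesday

Aug 7, 2287 is a Sunday.
1136 mod 7 = 2, so 1136 days after a Sunday is Sunday + 2 = Tuesday.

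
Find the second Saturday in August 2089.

August 1, 2089 is a Monday.
The first Saturday is therefore August 6 (5 days later).
The second Saturday is 6 + 1×7 = August 13.

August 13, 2089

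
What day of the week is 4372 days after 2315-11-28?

Thursday

First find the weekday of Nov 28, 2315. Doomsday rule: the anchor day for the 2300s is Wednesday. For year 15: 15÷12 = 1 r 3, and 3÷4 = 0, so 1+3+0 = 4.
Wednesday + 4 ≡ Sunday — that's 2315's doomsday.
In November the doomsday date is Nov 7.
Nov 28 is 21 days after Nov 7; 21 mod 7 = 0, so Sunday + 0 = Sunday.
4372 mod 7 = 4, so 4372 days after a Sunday is Sunday + 4 = Thursday.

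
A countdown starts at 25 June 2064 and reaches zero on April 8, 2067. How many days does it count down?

Jun 25, 2064 → Jun 25, 2065: 365 days.
Jun 25, 2065 → Jun 25, 2066: 365 days.
Jun 25, 2066 → Jul 25, 2066: 30 days (June has 30).
Jul 25, 2066 → Aug 25, 2066: 31 days (July has 31).
Aug 25, 2066 → Sep 25, 2066: 31 days (August has 31).
Sep 25, 2066 → Oct 25, 2066: 30 days (September has 30).
Oct 25, 2066 → Nov 25, 2066: 31 days (October has 31).
Nov 25, 2066 → Dec 25, 2066: 30 days (November has 30).
Dec 25, 2066 → Jan 25, 2067: 31 days (December has 31).
Jan 25, 2067 → Feb 25, 2067: 31 days (January has 31).
Feb 25, 2067 → Mar 25, 2067: 28 days (February has 28).
Mar 25, 2067 → Apr 8, 2067: 14 days.
Total: 1017 days.

1017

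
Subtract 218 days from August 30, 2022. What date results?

−30 → Jul 31, 2022 (end of Jul, 31 days; 188 left).
−31 → Jun 30, 2022 (end of Jun, 30 days; 157 left).
−30 → May 31, 2022 (end of May, 31 days; 127 left).
−31 → Apr 30, 2022 (end of Apr, 30 days; 96 left).
−30 → Mar 31, 2022 (end of Mar, 31 days; 66 left).
−31 → Feb 28, 2022 (end of Feb, 28 days; 35 left).
−28 → Jan 31, 2022 (end of Jan, 31 days; 7 left).
−7 → Jan 24, 2022.

January 24, 2022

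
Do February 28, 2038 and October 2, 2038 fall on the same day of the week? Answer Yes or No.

No

From Feb 28, 2038 to Oct 2, 2038 is 216 days.
216 mod 7 = 6, so they are different weekdays.
(Feb 28, 2038 is a Sunday; Oct 2, 2038 is a Saturday.)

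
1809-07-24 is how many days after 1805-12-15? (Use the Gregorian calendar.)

Dec 15, 1805 → Dec 15, 1806: 365 days.
Dec 15, 1806 → Dec 15, 1807: 365 days.
Dec 15, 1807 → Dec 15, 1808: 366 days (Feb 29, 1808 is in that span).
Dec 15, 1808 → Jan 15, 1809: 31 days (December has 31).
Jan 15, 1809 → Feb 15, 1809: 31 days (January has 31).
Feb 15, 1809 → Mar 15, 1809: 28 days (February has 28).
Mar 15, 1809 → Apr 15, 1809: 31 days (March has 31).
Apr 15, 1809 → May 15, 1809: 30 days (April has 30).
May 15, 1809 → Jun 15, 1809: 31 days (May has 31).
Jun 15, 1809 → Jul 15, 1809: 30 days (June has 30).
Jul 15, 1809 → Jul 24, 1809: 9 days.
Total: 1317 days.

1317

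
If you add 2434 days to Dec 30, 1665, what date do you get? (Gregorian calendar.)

August 29, 1672

+365 (one year) → Dec 30, 1666 (2069 left).
+365 (one year) → Dec 30, 1667 (1704 left).
+366 (one year; includes Feb 29, 1668) → Dec 30, 1668 (1338 left).
+365 (one year) → Dec 30, 1669 (973 left).
+365 (one year) → Dec 30, 1670 (608 left).
+365 (one year) → Dec 30, 1671 (243 left).
Dec has 31 days: +2 → Jan 1, 1672 (241 left).
Jan has 31 days: +31 → Feb 1, 1672 (210 left).
Feb has 29 days: +29 → Mar 1, 1672 (181 left).
Mar has 31 days: +31 → Apr 1, 1672 (150 left).
Apr has 30 days: +30 → May 1, 1672 (120 left).
May has 31 days: +31 → Jun 1, 1672 (89 left).
Jun has 30 days: +30 → Jul 1, 1672 (59 left).
Jul has 31 days: +31 → Aug 1, 1672 (28 left).
+28 → Aug 29, 1672.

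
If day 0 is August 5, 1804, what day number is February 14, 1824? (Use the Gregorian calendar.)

7132

Aug 5, 1804 → Aug 5, 1805: 365 days.
Aug 5, 1805 → Aug 5, 1806: 365 days.
Aug 5, 1806 → Aug 5, 1807: 365 days.
Aug 5, 1807 → Aug 5, 1808: 366 days (Feb 29, 1808 is in that span).
Aug 5, 1808 → Aug 5, 1809: 365 days.
Aug 5, 1809 → Aug 5, 1810: 365 days.
Aug 5, 1810 → Aug 5, 1811: 365 days.
Aug 5, 1811 → Aug 5, 1812: 366 days (Feb 29, 1812 is in that span).
Aug 5, 1812 → Aug 5, 1813: 365 days.
Aug 5, 1813 → Aug 5, 1814: 365 days.
Aug 5, 1814 → Aug 5, 1815: 365 days.
Aug 5, 1815 → Aug 5, 1816: 366 days (Feb 29, 1816 is in that span).
Aug 5, 1816 → Aug 5, 1817: 365 days.
Aug 5, 1817 → Aug 5, 1818: 365 days.
Aug 5, 1818 → Aug 5, 1819: 365 days.
Aug 5, 1819 → Aug 5, 1820: 366 days (Feb 29, 1820 is in that span).
Aug 5, 1820 → Aug 5, 1821: 365 days.
Aug 5, 1821 → Aug 5, 1822: 365 days.
Aug 5, 1822 → Aug 5, 1823: 365 days.
Aug 5, 1823 → Sep 5, 1823: 31 days (August has 31).
Sep 5, 1823 → Oct 5, 1823: 30 days (September has 30).
Oct 5, 1823 → Nov 5, 1823: 31 days (October has 31).
Nov 5, 1823 → Dec 5, 1823: 30 days (November has 30).
Dec 5, 1823 → Jan 5, 1824: 31 days (December has 31).
Jan 5, 1824 → Feb 5, 1824: 31 days (January has 31).
Feb 5, 1824 → Feb 14, 1824: 9 days.
Total: 7132 days.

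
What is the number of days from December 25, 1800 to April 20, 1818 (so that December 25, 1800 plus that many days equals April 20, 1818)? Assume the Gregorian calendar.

Dec 25, 1800 → Dec 25, 1801: 365 days.
Dec 25, 1801 → Dec 25, 1802: 365 days.
Dec 25, 1802 → Dec 25, 1803: 365 days.
Dec 25, 1803 → Dec 25, 1804: 366 days (Feb 29, 1804 is in that span).
Dec 25, 1804 → Dec 25, 1805: 365 days.
Dec 25, 1805 → Dec 25, 1806: 365 days.
Dec 25, 1806 → Dec 25, 1807: 365 days.
Dec 25, 1807 → Dec 25, 1808: 366 days (Feb 29, 1808 is in that span).
Dec 25, 1808 → Dec 25, 1809: 365 days.
Dec 25, 1809 → Dec 25, 1810: 365 days.
Dec 25, 1810 → Dec 25, 1811: 365 days.
Dec 25, 1811 → Dec 25, 1812: 366 days (Feb 29, 1812 is in that span).
Dec 25, 1812 → Dec 25, 1813: 365 days.
Dec 25, 1813 → Dec 25, 1814: 365 days.
Dec 25, 1814 → Dec 25, 1815: 365 days.
Dec 25, 1815 → Dec 25, 1816: 366 days (Feb 29, 1816 is in that span).
Dec 25, 1816 → Dec 25, 1817: 365 days.
Dec 25, 1817 → Jan 25, 1818: 31 days (December has 31).
Jan 25, 1818 → Feb 25, 1818: 31 days (January has 31).
Feb 25, 1818 → Mar 25, 1818: 28 days (February has 28).
Mar 25, 1818 → Apr 20, 1818: 26 days.
Total: 6325 days.

6325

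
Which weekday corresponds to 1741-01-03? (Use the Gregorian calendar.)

Tuesday

Doomsday rule: the anchor day for the 1700s is Sunday. For year 41: 41÷12 = 3 r 5, and 5÷4 = 1, so 3+5+1 = 9.
Sunday + 9 ≡ Tuesday — that's 1741's doomsday.
In January the doomsday date is Jan 3 (1741 is not a leap year).
Jan 3 is the doomsday itself: Tuesday.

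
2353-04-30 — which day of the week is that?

Doomsday rule: the anchor day for the 2300s is Wednesday. For year 53: 53÷12 = 4 r 5, and 5÷4 = 1, so 4+5+1 = 10.
Wednesday + 10 ≡ Saturday — that's 2353's doomsday.
In April the doomsday date is Apr 4.
Apr 30 is 26 days after Apr 4; 26 mod 7 = 5, so Saturday + 5 = Thursday.

Thursday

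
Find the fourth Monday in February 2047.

February 25, 2047

February 1, 2047 is a Friday.
The first Monday is therefore February 4 (3 days later).
The fourth Monday is 4 + 3×7 = February 25.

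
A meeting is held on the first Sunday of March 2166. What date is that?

March 1, 2166 is a Saturday.
The first Sunday is therefore March 2 (1 days later).

March 2, 2166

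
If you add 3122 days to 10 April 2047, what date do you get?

+366 (one year; includes Feb 29, 2048) → Apr 10, 2048 (2756 left).
+365 (one year) → Apr 10, 2049 (2391 left).
+365 (one year) → Apr 10, 2050 (2026 left).
+365 (one year) → Apr 10, 2051 (1661 left).
+366 (one year; includes Feb 29, 2052) → Apr 10, 2052 (1295 left).
+365 (one year) → Apr 10, 2053 (930 left).
+365 (one year) → Apr 10, 2054 (565 left).
+365 (one year) → Apr 10, 2055 (200 left).
Apr has 30 days: +21 → May 1, 2055 (179 left).
May has 31 days: +31 → Jun 1, 2055 (148 left).
Jun has 30 days: +30 → Jul 1, 2055 (118 left).
Jul has 31 days: +31 → Aug 1, 2055 (87 left).
Aug has 31 days: +31 → Sep 1, 2055 (56 left).
Sep has 30 days: +30 → Oct 1, 2055 (26 left).
+26 → Oct 27, 2055.

October 27, 2055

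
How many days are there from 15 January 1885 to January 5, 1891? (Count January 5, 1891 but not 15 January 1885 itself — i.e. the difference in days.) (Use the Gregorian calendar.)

Jan 15, 1885 → Jan 15, 1886: 365 days.
Jan 15, 1886 → Jan 15, 1887: 365 days.
Jan 15, 1887 → Jan 15, 1888: 365 days.
Jan 15, 1888 → Jan 15, 1889: 366 days (Feb 29, 1888 is in that span).
Jan 15, 1889 → Jan 15, 1890: 365 days.
Jan 15, 1890 → Feb 15, 1890: 31 days (January has 31).
Feb 15, 1890 → Mar 15, 1890: 28 days (February has 28).
Mar 15, 1890 → Apr 15, 1890: 31 days (March has 31).
Apr 15, 1890 → May 15, 1890: 30 days (April has 30).
May 15, 1890 → Jun 15, 1890: 31 days (May has 31).
Jun 15, 1890 → Jul 15, 1890: 30 days (June has 30).
Jul 15, 1890 → Aug 15, 1890: 31 days (July has 31).
Aug 15, 1890 → Sep 15, 1890: 31 days (August has 31).
Sep 15, 1890 → Oct 15, 1890: 30 days (September has 30).
Oct 15, 1890 → Nov 15, 1890: 31 days (October has 31).
Nov 15, 1890 → Dec 15, 1890: 30 days (November has 30).
Dec 15, 1890 → Jan 5, 1891: 21 days.
Total: 2181 days.

2181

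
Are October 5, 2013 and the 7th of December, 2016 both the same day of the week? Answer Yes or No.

No

From Oct 5, 2013 to Dec 7, 2016 is 1159 days.
1159 mod 7 = 4, so they are different weekdays.
(Oct 5, 2013 is a Saturday; Dec 7, 2016 is a Wednesday.)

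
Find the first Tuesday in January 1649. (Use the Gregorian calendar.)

January 1, 1649 is a Friday.
The first Tuesday is therefore January 5 (4 days later).

January 5, 1649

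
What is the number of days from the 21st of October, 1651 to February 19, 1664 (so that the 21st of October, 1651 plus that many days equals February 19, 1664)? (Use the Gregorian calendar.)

Oct 21, 1651 → Oct 21, 1652: 366 days (Feb 29, 1652 is in that span).
Oct 21, 1652 → Oct 21, 1653: 365 days.
Oct 21, 1653 → Oct 21, 1654: 365 days.
Oct 21, 1654 → Oct 21, 1655: 365 days.
Oct 21, 1655 → Oct 21, 1656: 366 days (Feb 29, 1656 is in that span).
Oct 21, 1656 → Oct 21, 1657: 365 days.
Oct 21, 1657 → Oct 21, 1658: 365 days.
Oct 21, 1658 → Oct 21, 1659: 365 days.
Oct 21, 1659 → Oct 21, 1660: 366 days (Feb 29, 1660 is in that span).
Oct 21, 1660 → Oct 21, 1661: 365 days.
Oct 21, 1661 → Oct 21, 1662: 365 days.
Oct 21, 1662 → Oct 21, 1663: 365 days.
Oct 21, 1663 → Nov 21, 1663: 31 days (October has 31).
Nov 21, 1663 → Dec 21, 1663: 30 days (November has 30).
Dec 21, 1663 → Jan 21, 1664: 31 days (December has 31).
Jan 21, 1664 → Feb 19, 1664: 29 days.
Total: 4504 days.

4504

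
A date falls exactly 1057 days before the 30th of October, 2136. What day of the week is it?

First find the weekday of Oct 30, 2136. Doomsday rule: the anchor day for the 2100s is Sunday. For year 36: 36÷12 = 3 r 0, and 0÷4 = 0, so 3+0+0 = 3.
Sunday + 3 ≡ Wednesday — that's 2136's doomsday.
In October the doomsday date is Oct 10.
Oct 30 is 20 days after Oct 10; 20 mod 7 = 6, so Wednesday + 6 = Tuesday.
1057 mod 7 = 0, so 1057 days before a Tuesday is Tuesday − 0 = Tuesday.

Tuesday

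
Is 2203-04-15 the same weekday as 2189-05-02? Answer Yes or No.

No

From May 2, 2189 to Apr 15, 2203 is 5095 days.
5095 mod 7 = 6, so they are different weekdays.
(May 2, 2189 is a Saturday; Apr 15, 2203 is a Friday.)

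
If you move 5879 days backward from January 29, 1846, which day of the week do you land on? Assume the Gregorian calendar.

Friday

Jan 29, 1846 is a Thursday.
5879 mod 7 = 6, so 5879 days before a Thursday is Thursday − 6 = Friday.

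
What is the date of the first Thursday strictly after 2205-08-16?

Aug 16, 2205 is a Friday.
From Friday to the next Thursday is 6 days.
Aug 16, 2205 + 6 = Aug 22, 2205.

August 22, 2205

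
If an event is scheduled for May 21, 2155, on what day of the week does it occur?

Wednesday

January 1, 2155 is a Wednesday.
Jan 1, 2155 → Feb 1, 2155: 31 days (January has 31).
Feb 1, 2155 → Mar 1, 2155: 28 days (February has 28).
Mar 1, 2155 → Apr 1, 2155: 31 days (March has 31).
Apr 1, 2155 → May 1, 2155: 30 days (April has 30).
May 1, 2155 → May 21, 2155: 20 days.
Total: 140 days.
140 mod 7 = 0, so Wednesday + 0 = Wednesday.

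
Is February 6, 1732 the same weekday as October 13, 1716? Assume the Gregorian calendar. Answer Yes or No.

No

From Oct 13, 1716 to Feb 6, 1732 is 5594 days.
5594 mod 7 = 1, so they are different weekdays.
(Oct 13, 1716 is a Tuesday; Feb 6, 1732 is a Wednesday.)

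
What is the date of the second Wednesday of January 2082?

January 14, 2082

January 1, 2082 is a Thursday.
The first Wednesday is therefore January 7 (6 days later).
The second Wednesday is 7 + 1×7 = January 14.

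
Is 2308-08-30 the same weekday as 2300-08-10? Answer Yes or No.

From Aug 10, 2300 to Aug 30, 2308 is 2942 days.
2942 mod 7 = 2, so they are different weekdays.
(Aug 10, 2300 is a Friday; Aug 30, 2308 is a Sunday.)

No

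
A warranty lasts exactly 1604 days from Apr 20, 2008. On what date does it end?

+365 (one year) → Apr 20, 2009 (1239 left).
+365 (one year) → Apr 20, 2010 (874 left).
+365 (one year) → Apr 20, 2011 (509 left).
+366 (one year; includes Feb 29, 2012) → Apr 20, 2012 (143 left).
Apr has 30 days: +11 → May 1, 2012 (132 left).
May has 31 days: +31 → Jun 1, 2012 (101 left).
Jun has 30 days: +30 → Jul 1, 2012 (71 left).
Jul has 31 days: +31 → Aug 1, 2012 (40 left).
Aug has 31 days: +31 → Sep 1, 2012 (9 left).
+9 → Sep 10, 2012.

September 10, 2012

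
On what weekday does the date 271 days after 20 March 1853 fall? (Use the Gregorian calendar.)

First find the weekday of Mar 20, 1853. Doomsday rule: the anchor day for the 1800s is Friday. For year 53: 53÷12 = 4 r 5, and 5÷4 = 1, so 4+5+1 = 10.
Friday + 10 ≡ Monday — that's 1853's doomsday.
In March the doomsday date is Mar 14.
Mar 20 is 6 days after Mar 14; 6 mod 7 = 6, so Monday + 6 = Sunday.
271 mod 7 = 5, so 271 days after a Sunday is Sunday + 5 = Friday.

Friday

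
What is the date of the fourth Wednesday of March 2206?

March 1, 2206 is a Saturday.
The first Wednesday is therefore March 5 (4 days later).
The fourth Wednesday is 5 + 3×7 = March 26.

March 26, 2206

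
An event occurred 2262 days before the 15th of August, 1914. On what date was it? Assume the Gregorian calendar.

June 5, 1908

−365 (one year) → Aug 15, 1913 (1897 left).
−365 (one year) → Aug 15, 1912 (1532 left).
−366 (one year; includes Feb 29, 1912) → Aug 15, 1911 (1166 left).
−365 (one year) → Aug 15, 1910 (801 left).
−365 (one year) → Aug 15, 1909 (436 left).
−365 (one year) → Aug 15, 1908 (71 left).
−15 → Jul 31, 1908 (end of Jul, 31 days; 56 left).
−31 → Jun 30, 1908 (end of Jun, 30 days; 25 left).
−25 → Jun 5, 1908.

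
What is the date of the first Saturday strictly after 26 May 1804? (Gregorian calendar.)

June 2, 1804

May 26, 1804 is a Saturday.
From Saturday to the next Saturday is 7 days.
May 26, 1804 + 7 = Jun 2, 1804.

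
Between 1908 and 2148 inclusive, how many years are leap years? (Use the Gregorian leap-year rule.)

Multiples of 4 in [1908,2148]: 61.
Of those, multiples of 100: 2 (not leap unless ÷400).
Multiples of 400: 1.
Leap years = 61 − 2 + 1 = 60.

60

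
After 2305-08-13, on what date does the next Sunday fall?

August 20, 2305

Aug 13, 2305 is a Sunday.
From Sunday to the next Sunday is 7 days.
Aug 13, 2305 + 7 = Aug 20, 2305.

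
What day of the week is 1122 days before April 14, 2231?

Apr 14, 2231 is a Thursday.
1122 mod 7 = 2, so 1122 days before a Thursday is Thursday − 2 = Tuesday.

Tuesday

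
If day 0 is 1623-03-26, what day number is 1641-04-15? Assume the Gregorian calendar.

6595

Mar 26, 1623 → Mar 26, 1624: 366 days (Feb 29, 1624 is in that span).
Mar 26, 1624 → Mar 26, 1625: 365 days.
Mar 26, 1625 → Mar 26, 1626: 365 days.
Mar 26, 1626 → Mar 26, 1627: 365 days.
Mar 26, 1627 → Mar 26, 1628: 366 days (Feb 29, 1628 is in that span).
Mar 26, 1628 → Mar 26, 1629: 365 days.
Mar 26, 1629 → Mar 26, 1630: 365 days.
Mar 26, 1630 → Mar 26, 1631: 365 days.
Mar 26, 1631 → Mar 26, 1632: 366 days (Feb 29, 1632 is in that span).
Mar 26, 1632 → Mar 26, 1633: 365 days.
Mar 26, 1633 → Mar 26, 1634: 365 days.
Mar 26, 1634 → Mar 26, 1635: 365 days.
Mar 26, 1635 → Mar 26, 1636: 366 days (Feb 29, 1636 is in that span).
Mar 26, 1636 → Mar 26, 1637: 365 days.
Mar 26, 1637 → Mar 26, 1638: 365 days.
Mar 26, 1638 → Mar 26, 1639: 365 days.
Mar 26, 1639 → Mar 26, 1640: 366 days (Feb 29, 1640 is in that span).
Mar 26, 1640 → Apr 26, 1640: 31 days (March has 31).
Apr 26, 1640 → May 26, 1640: 30 days (April has 30).
May 26, 1640 → Jun 26, 1640: 31 days (May has 31).
Jun 26, 1640 → Jul 26, 1640: 30 days (June has 30).
Jul 26, 1640 → Aug 26, 1640: 31 days (July has 31).
Aug 26, 1640 → Sep 26, 1640: 31 days (August has 31).
Sep 26, 1640 → Oct 26, 1640: 30 days (September has 30).
Oct 26, 1640 → Nov 26, 1640: 31 days (October has 31).
Nov 26, 1640 → Dec 26, 1640: 30 days (November has 30).
Dec 26, 1640 → Jan 26, 1641: 31 days (December has 31).
Jan 26, 1641 → Feb 26, 1641: 31 days (January has 31).
Feb 26, 1641 → Mar 26, 1641: 28 days (February has 28).
Mar 26, 1641 → Apr 15, 1641: 20 days.
Total: 6595 days.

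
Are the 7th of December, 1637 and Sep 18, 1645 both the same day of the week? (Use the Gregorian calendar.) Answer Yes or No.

Yes

From Dec 7, 1637 to Sep 18, 1645 is 2842 days.
2842 mod 7 = 0, so they are the same weekday.
(Dec 7, 1637 is a Monday; Sep 18, 1645 is a Monday.)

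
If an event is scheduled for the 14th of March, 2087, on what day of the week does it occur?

Friday

Doomsday rule: the anchor day for the 2000s is Tuesday. For year 87: 87÷12 = 7 r 3, and 3÷4 = 0, so 7+3+0 = 10.
Tuesday + 10 ≡ Friday — that's 2087's doomsday.
In March the doomsday date is Mar 14.
Mar 14 is the doomsday itself: Friday.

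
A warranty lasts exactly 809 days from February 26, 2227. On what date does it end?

+365 (one year) → Feb 26, 2228 (444 left).
+366 (one year; includes Feb 29, 2228) → Feb 26, 2229 (78 left).
Feb has 28 days: +3 → Mar 1, 2229 (75 left).
Mar has 31 days: +31 → Apr 1, 2229 (44 left).
Apr has 30 days: +30 → May 1, 2229 (14 left).
+14 → May 15, 2229.

May 15, 2229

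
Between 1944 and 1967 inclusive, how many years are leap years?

6

Multiples of 4 in [1944,1967]: 6.
Of those, multiples of 100: 0 (not leap unless ÷400).
Multiples of 400: 0.
Leap years = 6 − 0 + 0 = 6.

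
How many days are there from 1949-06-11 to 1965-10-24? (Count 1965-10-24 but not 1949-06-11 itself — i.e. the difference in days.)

Jun 11, 1949 → Jun 11, 1950: 365 days.
Jun 11, 1950 → Jun 11, 1951: 365 days.
Jun 11, 1951 → Jun 11, 1952: 366 days (Feb 29, 1952 is in that span).
Jun 11, 1952 → Jun 11, 1953: 365 days.
Jun 11, 1953 → Jun 11, 1954: 365 days.
Jun 11, 1954 → Jun 11, 1955: 365 days.
Jun 11, 1955 → Jun 11, 1956: 366 days (Feb 29, 1956 is in that span).
Jun 11, 1956 → Jun 11, 1957: 365 days.
Jun 11, 1957 → Jun 11, 1958: 365 days.
Jun 11, 1958 → Jun 11, 1959: 365 days.
Jun 11, 1959 → Jun 11, 1960: 366 days (Feb 29, 1960 is in that span).
Jun 11, 1960 → Jun 11, 1961: 365 days.
Jun 11, 1961 → Jun 11, 1962: 365 days.
Jun 11, 1962 → Jun 11, 1963: 365 days.
Jun 11, 1963 → Jun 11, 1964: 366 days (Feb 29, 1964 is in that span).
Jun 11, 1964 → Jun 11, 1965: 365 days.
Jun 11, 1965 → Jul 11, 1965: 30 days (June has 30).
Jul 11, 1965 → Aug 11, 1965: 31 days (July has 31).
Aug 11, 1965 → Sep 11, 1965: 31 days (August has 31).
Sep 11, 1965 → Oct 11, 1965: 30 days (September has 30).
Oct 11, 1965 → Oct 24, 1965: 13 days.
Total: 5979 days.

5979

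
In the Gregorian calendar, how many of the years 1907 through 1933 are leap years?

Multiples of 4 in [1907,1933]: 7.
Of those, multiples of 100: 0 (not leap unless ÷400).
Multiples of 400: 0.
Leap years = 7 − 0 + 0 = 7.

7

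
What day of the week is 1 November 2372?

Doomsday rule: the anchor day for the 2300s is Wednesday. For year 72: 72÷12 = 6 r 0, and 0÷4 = 0, so 6+0+0 = 6.
Wednesday + 6 ≡ Tuesday — that's 2372's doomsday.
In November the doomsday date is Nov 7.
Nov 1 is 6 days before Nov 7; 6 mod 7 = 6, so Tuesday − 6 = Wednesday.

Wednesday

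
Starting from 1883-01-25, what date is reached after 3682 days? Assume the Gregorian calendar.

+365 (one year) → Jan 25, 1884 (3317 left).
+366 (one year; includes Feb 29, 1884) → Jan 25, 1885 (2951 left).
+365 (one year) → Jan 25, 1886 (2586 left).
+365 (one year) → Jan 25, 1887 (2221 left).
+365 (one year) → Jan 25, 1888 (1856 left).
+366 (one year; includes Feb 29, 1888) → Jan 25, 1889 (1490 left).
+365 (one year) → Jan 25, 1890 (1125 left).
+365 (one year) → Jan 25, 1891 (760 left).
+365 (one year) → Jan 25, 1892 (395 left).
Jan has 31 days: +7 → Feb 1, 1892 (388 left).
Feb has 29 days: +29 → Mar 1, 1892 (359 left).
Mar has 31 days: +31 → Apr 1, 1892 (328 left).
Apr has 30 days: +30 → May 1, 1892 (298 left).
May has 31 days: +31 → Jun 1, 1892 (267 left).
Jun has 30 days: +30 → Jul 1, 1892 (237 left).
Jul has 31 days: +31 → Aug 1, 1892 (206 left).
Aug has 31 days: +31 → Sep 1, 1892 (175 left).
Sep has 30 days: +30 → Oct 1, 1892 (145 left).
Oct has 31 days: +31 → Nov 1, 1892 (114 left).
Nov has 30 days: +30 → Dec 1, 1892 (84 left).
Dec has 31 days: +31 → Jan 1, 1893 (53 left).
Jan has 31 days: +31 → Feb 1, 1893 (22 left).
+22 → Feb 23, 1893.

February 23, 1893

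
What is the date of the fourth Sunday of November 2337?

November 1, 2337 is a Monday.
The first Sunday is therefore November 7 (6 days later).
The fourth Sunday is 7 + 3×7 = November 28.

November 28, 2337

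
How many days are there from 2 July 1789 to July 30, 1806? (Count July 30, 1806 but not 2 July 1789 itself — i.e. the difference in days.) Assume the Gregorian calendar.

6236

Jul 2, 1789 → Jul 2, 1790: 365 days.
Jul 2, 1790 → Jul 2, 1791: 365 days.
Jul 2, 1791 → Jul 2, 1792: 366 days (Feb 29, 1792 is in that span).
Jul 2, 1792 → Jul 2, 1793: 365 days.
Jul 2, 1793 → Jul 2, 1794: 365 days.
Jul 2, 1794 → Jul 2, 1795: 365 days.
Jul 2, 1795 → Jul 2, 1796: 366 days (Feb 29, 1796 is in that span).
Jul 2, 1796 → Jul 2, 1797: 365 days.
Jul 2, 1797 → Jul 2, 1798: 365 days.
Jul 2, 1798 → Jul 2, 1799: 365 days.
Jul 2, 1799 → Jul 2, 1800: 365 days.
Jul 2, 1800 → Jul 2, 1801: 365 days.
Jul 2, 1801 → Jul 2, 1802: 365 days.
Jul 2, 1802 → Jul 2, 1803: 365 days.
Jul 2, 1803 → Jul 2, 1804: 366 days (Feb 29, 1804 is in that span).
Jul 2, 1804 → Jul 2, 1805: 365 days.
Jul 2, 1805 → Aug 2, 1805: 31 days (July has 31).
Aug 2, 1805 → Sep 2, 1805: 31 days (August has 31).
Sep 2, 1805 → Oct 2, 1805: 30 days (September has 30).
Oct 2, 1805 → Nov 2, 1805: 31 days (October has 31).
Nov 2, 1805 → Dec 2, 1805: 30 days (November has 30).
Dec 2, 1805 → Jan 2, 1806: 31 days (December has 31).
Jan 2, 1806 → Feb 2, 1806: 31 days (January has 31).
Feb 2, 1806 → Mar 2, 1806: 28 days (February has 28).
Mar 2, 1806 → Apr 2, 1806: 31 days (March has 31).
Apr 2, 1806 → May 2, 1806: 30 days (April has 30).
May 2, 1806 → Jun 2, 1806: 31 days (May has 31).
Jun 2, 1806 → Jul 2, 1806: 30 days (June has 30).
Jul 2, 1806 → Jul 30, 1806: 28 days.
Total: 6236 days.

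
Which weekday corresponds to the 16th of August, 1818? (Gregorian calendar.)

Sunday

Doomsday rule: the anchor day for the 1800s is Friday. For year 18: 18÷12 = 1 r 6, and 6÷4 = 1, so 1+6+1 = 8.
Friday + 8 ≡ Saturday — that's 1818's doomsday.
In August the doomsday date is Aug 8.
Aug 16 is 8 days after Aug 8; 8 mod 7 = 1, so Saturday + 1 = Sunday.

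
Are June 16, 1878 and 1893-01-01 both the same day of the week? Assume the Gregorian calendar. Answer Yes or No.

Yes

From Jun 16, 1878 to Jan 1, 1893 is 5313 days.
5313 mod 7 = 0, so they are the same weekday.
(Jun 16, 1878 is a Sunday; Jan 1, 1893 is a Sunday.)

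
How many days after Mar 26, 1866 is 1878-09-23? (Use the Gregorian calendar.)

Mar 26, 1866 → Mar 26, 1867: 365 days.
Mar 26, 1867 → Mar 26, 1868: 366 days (Feb 29, 1868 is in that span).
Mar 26, 1868 → Mar 26, 1869: 365 days.
Mar 26, 1869 → Mar 26, 1870: 365 days.
Mar 26, 1870 → Mar 26, 1871: 365 days.
Mar 26, 1871 → Mar 26, 1872: 366 days (Feb 29, 1872 is in that span).
Mar 26, 1872 → Mar 26, 1873: 365 days.
Mar 26, 1873 → Mar 26, 1874: 365 days.
Mar 26, 1874 → Mar 26, 1875: 365 days.
Mar 26, 1875 → Mar 26, 1876: 366 days (Feb 29, 1876 is in that span).
Mar 26, 1876 → Mar 26, 1877: 365 days.
Mar 26, 1877 → Mar 26, 1878: 365 days.
Mar 26, 1878 → Apr 26, 1878: 31 days (March has 31).
Apr 26, 1878 → May 26, 1878: 30 days (April has 30).
May 26, 1878 → Jun 26, 1878: 31 days (May has 31).
Jun 26, 1878 → Jul 26, 1878: 30 days (June has 30).
Jul 26, 1878 → Aug 26, 1878: 31 days (July has 31).
Aug 26, 1878 → Sep 23, 1878: 28 days.
Total: 4564 days.

4564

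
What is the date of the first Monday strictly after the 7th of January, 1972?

Jan 7, 1972 is a Friday.
From Friday to the next Monday is 3 days.
Jan 7, 1972 + 3 = Jan 10, 1972.

January 10, 1972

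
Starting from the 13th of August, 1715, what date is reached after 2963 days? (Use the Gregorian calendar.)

September 23, 1723

+366 (one year; includes Feb 29, 1716) → Aug 13, 1716 (2597 left).
+365 (one year) → Aug 13, 1717 (2232 left).
+365 (one year) → Aug 13, 1718 (1867 left).
+365 (one year) → Aug 13, 1719 (1502 left).
+366 (one year; includes Feb 29, 1720) → Aug 13, 1720 (1136 left).
+365 (one year) → Aug 13, 1721 (771 left).
+365 (one year) → Aug 13, 1722 (406 left).
+365 (one year) → Aug 13, 1723 (41 left).
Aug has 31 days: +19 → Sep 1, 1723 (22 left).
+22 → Sep 23, 1723.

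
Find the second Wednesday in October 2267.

October 1, 2267 is a Tuesday.
The first Wednesday is therefore October 2 (1 days later).
The second Wednesday is 2 + 1×7 = October 9.

October 9, 2267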